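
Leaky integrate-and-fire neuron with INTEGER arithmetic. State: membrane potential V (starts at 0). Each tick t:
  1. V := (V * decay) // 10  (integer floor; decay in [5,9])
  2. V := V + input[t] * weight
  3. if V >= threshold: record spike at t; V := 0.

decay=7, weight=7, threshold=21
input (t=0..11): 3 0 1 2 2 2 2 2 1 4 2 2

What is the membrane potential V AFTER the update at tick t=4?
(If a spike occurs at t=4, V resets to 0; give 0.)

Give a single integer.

t=0: input=3 -> V=0 FIRE
t=1: input=0 -> V=0
t=2: input=1 -> V=7
t=3: input=2 -> V=18
t=4: input=2 -> V=0 FIRE
t=5: input=2 -> V=14
t=6: input=2 -> V=0 FIRE
t=7: input=2 -> V=14
t=8: input=1 -> V=16
t=9: input=4 -> V=0 FIRE
t=10: input=2 -> V=14
t=11: input=2 -> V=0 FIRE

Answer: 0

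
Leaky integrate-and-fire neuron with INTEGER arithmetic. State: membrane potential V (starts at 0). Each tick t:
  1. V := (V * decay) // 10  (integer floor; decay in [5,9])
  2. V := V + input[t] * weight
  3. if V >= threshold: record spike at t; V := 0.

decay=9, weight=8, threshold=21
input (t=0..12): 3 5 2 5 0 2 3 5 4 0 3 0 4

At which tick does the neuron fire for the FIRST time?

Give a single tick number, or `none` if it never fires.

t=0: input=3 -> V=0 FIRE
t=1: input=5 -> V=0 FIRE
t=2: input=2 -> V=16
t=3: input=5 -> V=0 FIRE
t=4: input=0 -> V=0
t=5: input=2 -> V=16
t=6: input=3 -> V=0 FIRE
t=7: input=5 -> V=0 FIRE
t=8: input=4 -> V=0 FIRE
t=9: input=0 -> V=0
t=10: input=3 -> V=0 FIRE
t=11: input=0 -> V=0
t=12: input=4 -> V=0 FIRE

Answer: 0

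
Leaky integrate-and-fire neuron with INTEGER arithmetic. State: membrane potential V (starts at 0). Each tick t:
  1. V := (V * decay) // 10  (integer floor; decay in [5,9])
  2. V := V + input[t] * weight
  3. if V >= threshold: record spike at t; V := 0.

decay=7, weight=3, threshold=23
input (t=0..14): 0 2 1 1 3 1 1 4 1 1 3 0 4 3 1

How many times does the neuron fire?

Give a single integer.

t=0: input=0 -> V=0
t=1: input=2 -> V=6
t=2: input=1 -> V=7
t=3: input=1 -> V=7
t=4: input=3 -> V=13
t=5: input=1 -> V=12
t=6: input=1 -> V=11
t=7: input=4 -> V=19
t=8: input=1 -> V=16
t=9: input=1 -> V=14
t=10: input=3 -> V=18
t=11: input=0 -> V=12
t=12: input=4 -> V=20
t=13: input=3 -> V=0 FIRE
t=14: input=1 -> V=3

Answer: 1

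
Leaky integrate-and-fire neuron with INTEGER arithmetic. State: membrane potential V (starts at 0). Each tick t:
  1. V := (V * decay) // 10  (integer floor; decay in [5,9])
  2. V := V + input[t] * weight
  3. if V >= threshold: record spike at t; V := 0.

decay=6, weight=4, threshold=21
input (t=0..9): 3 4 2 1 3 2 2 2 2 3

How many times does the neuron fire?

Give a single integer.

Answer: 2

Derivation:
t=0: input=3 -> V=12
t=1: input=4 -> V=0 FIRE
t=2: input=2 -> V=8
t=3: input=1 -> V=8
t=4: input=3 -> V=16
t=5: input=2 -> V=17
t=6: input=2 -> V=18
t=7: input=2 -> V=18
t=8: input=2 -> V=18
t=9: input=3 -> V=0 FIRE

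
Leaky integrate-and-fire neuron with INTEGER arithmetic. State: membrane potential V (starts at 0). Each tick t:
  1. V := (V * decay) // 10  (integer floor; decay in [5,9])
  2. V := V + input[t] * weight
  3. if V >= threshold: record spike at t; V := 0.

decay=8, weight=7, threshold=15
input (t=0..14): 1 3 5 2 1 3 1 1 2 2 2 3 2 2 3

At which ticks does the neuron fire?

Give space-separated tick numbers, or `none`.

t=0: input=1 -> V=7
t=1: input=3 -> V=0 FIRE
t=2: input=5 -> V=0 FIRE
t=3: input=2 -> V=14
t=4: input=1 -> V=0 FIRE
t=5: input=3 -> V=0 FIRE
t=6: input=1 -> V=7
t=7: input=1 -> V=12
t=8: input=2 -> V=0 FIRE
t=9: input=2 -> V=14
t=10: input=2 -> V=0 FIRE
t=11: input=3 -> V=0 FIRE
t=12: input=2 -> V=14
t=13: input=2 -> V=0 FIRE
t=14: input=3 -> V=0 FIRE

Answer: 1 2 4 5 8 10 11 13 14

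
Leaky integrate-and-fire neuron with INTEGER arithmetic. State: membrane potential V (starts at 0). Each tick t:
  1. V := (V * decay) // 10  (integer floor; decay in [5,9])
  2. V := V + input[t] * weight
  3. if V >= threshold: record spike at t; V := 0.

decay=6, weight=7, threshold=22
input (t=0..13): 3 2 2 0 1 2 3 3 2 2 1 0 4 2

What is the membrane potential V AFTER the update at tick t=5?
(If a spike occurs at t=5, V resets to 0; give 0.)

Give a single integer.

Answer: 20

Derivation:
t=0: input=3 -> V=21
t=1: input=2 -> V=0 FIRE
t=2: input=2 -> V=14
t=3: input=0 -> V=8
t=4: input=1 -> V=11
t=5: input=2 -> V=20
t=6: input=3 -> V=0 FIRE
t=7: input=3 -> V=21
t=8: input=2 -> V=0 FIRE
t=9: input=2 -> V=14
t=10: input=1 -> V=15
t=11: input=0 -> V=9
t=12: input=4 -> V=0 FIRE
t=13: input=2 -> V=14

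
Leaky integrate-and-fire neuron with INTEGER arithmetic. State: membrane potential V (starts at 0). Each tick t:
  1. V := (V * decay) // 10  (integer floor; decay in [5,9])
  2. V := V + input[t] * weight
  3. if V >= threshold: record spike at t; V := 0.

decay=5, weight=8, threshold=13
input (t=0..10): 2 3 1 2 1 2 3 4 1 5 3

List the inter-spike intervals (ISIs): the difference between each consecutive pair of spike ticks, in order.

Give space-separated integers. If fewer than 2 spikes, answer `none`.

t=0: input=2 -> V=0 FIRE
t=1: input=3 -> V=0 FIRE
t=2: input=1 -> V=8
t=3: input=2 -> V=0 FIRE
t=4: input=1 -> V=8
t=5: input=2 -> V=0 FIRE
t=6: input=3 -> V=0 FIRE
t=7: input=4 -> V=0 FIRE
t=8: input=1 -> V=8
t=9: input=5 -> V=0 FIRE
t=10: input=3 -> V=0 FIRE

Answer: 1 2 2 1 1 2 1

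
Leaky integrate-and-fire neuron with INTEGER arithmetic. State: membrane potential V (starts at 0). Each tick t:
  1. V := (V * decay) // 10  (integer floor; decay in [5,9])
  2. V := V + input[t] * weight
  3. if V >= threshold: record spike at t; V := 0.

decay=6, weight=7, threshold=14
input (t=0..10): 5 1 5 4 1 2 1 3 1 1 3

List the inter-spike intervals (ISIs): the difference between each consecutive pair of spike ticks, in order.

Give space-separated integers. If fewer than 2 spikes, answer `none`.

t=0: input=5 -> V=0 FIRE
t=1: input=1 -> V=7
t=2: input=5 -> V=0 FIRE
t=3: input=4 -> V=0 FIRE
t=4: input=1 -> V=7
t=5: input=2 -> V=0 FIRE
t=6: input=1 -> V=7
t=7: input=3 -> V=0 FIRE
t=8: input=1 -> V=7
t=9: input=1 -> V=11
t=10: input=3 -> V=0 FIRE

Answer: 2 1 2 2 3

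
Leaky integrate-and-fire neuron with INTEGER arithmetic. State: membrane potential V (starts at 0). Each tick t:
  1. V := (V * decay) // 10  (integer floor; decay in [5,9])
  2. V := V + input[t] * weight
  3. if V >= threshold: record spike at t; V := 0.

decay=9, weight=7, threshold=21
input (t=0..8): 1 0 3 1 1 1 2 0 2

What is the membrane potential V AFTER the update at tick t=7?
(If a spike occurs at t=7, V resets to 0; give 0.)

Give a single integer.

t=0: input=1 -> V=7
t=1: input=0 -> V=6
t=2: input=3 -> V=0 FIRE
t=3: input=1 -> V=7
t=4: input=1 -> V=13
t=5: input=1 -> V=18
t=6: input=2 -> V=0 FIRE
t=7: input=0 -> V=0
t=8: input=2 -> V=14

Answer: 0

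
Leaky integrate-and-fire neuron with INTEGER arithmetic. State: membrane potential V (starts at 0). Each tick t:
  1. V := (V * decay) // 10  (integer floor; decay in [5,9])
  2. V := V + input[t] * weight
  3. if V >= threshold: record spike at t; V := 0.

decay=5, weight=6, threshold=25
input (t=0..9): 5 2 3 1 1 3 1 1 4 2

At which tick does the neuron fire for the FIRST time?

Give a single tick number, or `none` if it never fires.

Answer: 0

Derivation:
t=0: input=5 -> V=0 FIRE
t=1: input=2 -> V=12
t=2: input=3 -> V=24
t=3: input=1 -> V=18
t=4: input=1 -> V=15
t=5: input=3 -> V=0 FIRE
t=6: input=1 -> V=6
t=7: input=1 -> V=9
t=8: input=4 -> V=0 FIRE
t=9: input=2 -> V=12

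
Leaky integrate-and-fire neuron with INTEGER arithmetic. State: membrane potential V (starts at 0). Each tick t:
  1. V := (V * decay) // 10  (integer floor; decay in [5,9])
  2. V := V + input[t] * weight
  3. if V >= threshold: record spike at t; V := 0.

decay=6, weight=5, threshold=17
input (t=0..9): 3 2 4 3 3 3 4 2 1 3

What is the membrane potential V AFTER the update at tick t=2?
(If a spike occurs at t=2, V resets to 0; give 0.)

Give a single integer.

Answer: 0

Derivation:
t=0: input=3 -> V=15
t=1: input=2 -> V=0 FIRE
t=2: input=4 -> V=0 FIRE
t=3: input=3 -> V=15
t=4: input=3 -> V=0 FIRE
t=5: input=3 -> V=15
t=6: input=4 -> V=0 FIRE
t=7: input=2 -> V=10
t=8: input=1 -> V=11
t=9: input=3 -> V=0 FIRE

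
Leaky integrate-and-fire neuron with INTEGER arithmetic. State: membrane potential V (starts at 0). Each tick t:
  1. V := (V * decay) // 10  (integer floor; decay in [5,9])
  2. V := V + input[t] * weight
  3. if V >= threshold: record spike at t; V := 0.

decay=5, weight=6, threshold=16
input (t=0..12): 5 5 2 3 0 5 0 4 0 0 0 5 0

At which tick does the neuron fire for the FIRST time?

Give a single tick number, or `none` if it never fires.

Answer: 0

Derivation:
t=0: input=5 -> V=0 FIRE
t=1: input=5 -> V=0 FIRE
t=2: input=2 -> V=12
t=3: input=3 -> V=0 FIRE
t=4: input=0 -> V=0
t=5: input=5 -> V=0 FIRE
t=6: input=0 -> V=0
t=7: input=4 -> V=0 FIRE
t=8: input=0 -> V=0
t=9: input=0 -> V=0
t=10: input=0 -> V=0
t=11: input=5 -> V=0 FIRE
t=12: input=0 -> V=0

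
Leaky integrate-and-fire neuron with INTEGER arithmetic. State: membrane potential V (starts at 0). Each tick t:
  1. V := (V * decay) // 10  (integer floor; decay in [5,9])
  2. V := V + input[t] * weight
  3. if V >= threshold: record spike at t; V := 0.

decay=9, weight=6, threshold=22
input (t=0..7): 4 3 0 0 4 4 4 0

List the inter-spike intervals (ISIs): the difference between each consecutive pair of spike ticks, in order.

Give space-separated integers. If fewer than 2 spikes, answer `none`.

t=0: input=4 -> V=0 FIRE
t=1: input=3 -> V=18
t=2: input=0 -> V=16
t=3: input=0 -> V=14
t=4: input=4 -> V=0 FIRE
t=5: input=4 -> V=0 FIRE
t=6: input=4 -> V=0 FIRE
t=7: input=0 -> V=0

Answer: 4 1 1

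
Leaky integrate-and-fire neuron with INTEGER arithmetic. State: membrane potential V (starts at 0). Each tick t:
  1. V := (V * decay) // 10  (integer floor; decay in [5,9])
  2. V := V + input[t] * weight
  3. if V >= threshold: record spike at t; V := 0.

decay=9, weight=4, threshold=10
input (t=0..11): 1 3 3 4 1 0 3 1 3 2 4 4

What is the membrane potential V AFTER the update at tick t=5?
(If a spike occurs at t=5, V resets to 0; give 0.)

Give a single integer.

Answer: 3

Derivation:
t=0: input=1 -> V=4
t=1: input=3 -> V=0 FIRE
t=2: input=3 -> V=0 FIRE
t=3: input=4 -> V=0 FIRE
t=4: input=1 -> V=4
t=5: input=0 -> V=3
t=6: input=3 -> V=0 FIRE
t=7: input=1 -> V=4
t=8: input=3 -> V=0 FIRE
t=9: input=2 -> V=8
t=10: input=4 -> V=0 FIRE
t=11: input=4 -> V=0 FIRE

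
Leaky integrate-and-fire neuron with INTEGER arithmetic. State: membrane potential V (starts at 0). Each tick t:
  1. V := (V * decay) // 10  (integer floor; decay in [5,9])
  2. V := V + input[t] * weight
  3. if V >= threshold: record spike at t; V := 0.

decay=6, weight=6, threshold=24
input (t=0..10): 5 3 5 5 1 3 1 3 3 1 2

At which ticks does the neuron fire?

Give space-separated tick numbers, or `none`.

Answer: 0 2 3 7

Derivation:
t=0: input=5 -> V=0 FIRE
t=1: input=3 -> V=18
t=2: input=5 -> V=0 FIRE
t=3: input=5 -> V=0 FIRE
t=4: input=1 -> V=6
t=5: input=3 -> V=21
t=6: input=1 -> V=18
t=7: input=3 -> V=0 FIRE
t=8: input=3 -> V=18
t=9: input=1 -> V=16
t=10: input=2 -> V=21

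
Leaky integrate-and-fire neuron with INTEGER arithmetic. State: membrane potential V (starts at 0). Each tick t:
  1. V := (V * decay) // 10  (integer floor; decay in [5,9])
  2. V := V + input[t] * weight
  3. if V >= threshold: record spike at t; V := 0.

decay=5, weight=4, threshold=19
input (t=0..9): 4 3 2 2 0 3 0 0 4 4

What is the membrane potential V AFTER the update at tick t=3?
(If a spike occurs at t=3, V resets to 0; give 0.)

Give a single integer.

t=0: input=4 -> V=16
t=1: input=3 -> V=0 FIRE
t=2: input=2 -> V=8
t=3: input=2 -> V=12
t=4: input=0 -> V=6
t=5: input=3 -> V=15
t=6: input=0 -> V=7
t=7: input=0 -> V=3
t=8: input=4 -> V=17
t=9: input=4 -> V=0 FIRE

Answer: 12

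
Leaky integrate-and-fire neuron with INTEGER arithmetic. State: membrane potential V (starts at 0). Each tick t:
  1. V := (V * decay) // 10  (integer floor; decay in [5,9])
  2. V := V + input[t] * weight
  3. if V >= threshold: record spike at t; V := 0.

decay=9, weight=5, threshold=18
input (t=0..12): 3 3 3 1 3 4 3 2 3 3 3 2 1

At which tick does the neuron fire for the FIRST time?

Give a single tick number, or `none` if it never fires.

t=0: input=3 -> V=15
t=1: input=3 -> V=0 FIRE
t=2: input=3 -> V=15
t=3: input=1 -> V=0 FIRE
t=4: input=3 -> V=15
t=5: input=4 -> V=0 FIRE
t=6: input=3 -> V=15
t=7: input=2 -> V=0 FIRE
t=8: input=3 -> V=15
t=9: input=3 -> V=0 FIRE
t=10: input=3 -> V=15
t=11: input=2 -> V=0 FIRE
t=12: input=1 -> V=5

Answer: 1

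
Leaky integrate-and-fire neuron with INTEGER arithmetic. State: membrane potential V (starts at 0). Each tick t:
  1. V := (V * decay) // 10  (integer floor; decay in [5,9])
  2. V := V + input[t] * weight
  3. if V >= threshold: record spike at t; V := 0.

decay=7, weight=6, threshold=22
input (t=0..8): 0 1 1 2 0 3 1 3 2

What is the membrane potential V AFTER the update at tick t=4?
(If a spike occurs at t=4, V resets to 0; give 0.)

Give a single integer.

t=0: input=0 -> V=0
t=1: input=1 -> V=6
t=2: input=1 -> V=10
t=3: input=2 -> V=19
t=4: input=0 -> V=13
t=5: input=3 -> V=0 FIRE
t=6: input=1 -> V=6
t=7: input=3 -> V=0 FIRE
t=8: input=2 -> V=12

Answer: 13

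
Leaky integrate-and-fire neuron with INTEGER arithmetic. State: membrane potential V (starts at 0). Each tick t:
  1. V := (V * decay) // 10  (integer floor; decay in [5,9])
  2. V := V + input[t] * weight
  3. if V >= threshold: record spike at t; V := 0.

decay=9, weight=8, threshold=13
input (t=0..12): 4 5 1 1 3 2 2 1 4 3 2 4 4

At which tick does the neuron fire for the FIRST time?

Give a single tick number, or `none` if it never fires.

Answer: 0

Derivation:
t=0: input=4 -> V=0 FIRE
t=1: input=5 -> V=0 FIRE
t=2: input=1 -> V=8
t=3: input=1 -> V=0 FIRE
t=4: input=3 -> V=0 FIRE
t=5: input=2 -> V=0 FIRE
t=6: input=2 -> V=0 FIRE
t=7: input=1 -> V=8
t=8: input=4 -> V=0 FIRE
t=9: input=3 -> V=0 FIRE
t=10: input=2 -> V=0 FIRE
t=11: input=4 -> V=0 FIRE
t=12: input=4 -> V=0 FIRE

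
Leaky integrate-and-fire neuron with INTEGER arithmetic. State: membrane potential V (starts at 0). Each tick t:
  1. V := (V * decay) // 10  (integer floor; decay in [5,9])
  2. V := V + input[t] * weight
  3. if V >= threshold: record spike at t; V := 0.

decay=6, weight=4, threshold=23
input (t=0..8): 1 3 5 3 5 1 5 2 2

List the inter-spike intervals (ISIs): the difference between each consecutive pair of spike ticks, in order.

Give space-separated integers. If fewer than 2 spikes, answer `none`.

t=0: input=1 -> V=4
t=1: input=3 -> V=14
t=2: input=5 -> V=0 FIRE
t=3: input=3 -> V=12
t=4: input=5 -> V=0 FIRE
t=5: input=1 -> V=4
t=6: input=5 -> V=22
t=7: input=2 -> V=21
t=8: input=2 -> V=20

Answer: 2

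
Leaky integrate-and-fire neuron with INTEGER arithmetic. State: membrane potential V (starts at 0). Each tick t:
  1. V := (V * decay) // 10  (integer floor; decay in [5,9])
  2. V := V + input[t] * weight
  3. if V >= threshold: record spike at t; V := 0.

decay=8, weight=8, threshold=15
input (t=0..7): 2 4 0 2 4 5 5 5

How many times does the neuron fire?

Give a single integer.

t=0: input=2 -> V=0 FIRE
t=1: input=4 -> V=0 FIRE
t=2: input=0 -> V=0
t=3: input=2 -> V=0 FIRE
t=4: input=4 -> V=0 FIRE
t=5: input=5 -> V=0 FIRE
t=6: input=5 -> V=0 FIRE
t=7: input=5 -> V=0 FIRE

Answer: 7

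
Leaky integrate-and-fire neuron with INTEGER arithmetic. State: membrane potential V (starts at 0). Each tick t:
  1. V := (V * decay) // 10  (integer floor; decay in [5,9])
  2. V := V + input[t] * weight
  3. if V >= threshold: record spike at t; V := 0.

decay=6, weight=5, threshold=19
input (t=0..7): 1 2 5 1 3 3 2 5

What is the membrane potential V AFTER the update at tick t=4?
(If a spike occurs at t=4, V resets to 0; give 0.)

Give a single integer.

Answer: 18

Derivation:
t=0: input=1 -> V=5
t=1: input=2 -> V=13
t=2: input=5 -> V=0 FIRE
t=3: input=1 -> V=5
t=4: input=3 -> V=18
t=5: input=3 -> V=0 FIRE
t=6: input=2 -> V=10
t=7: input=5 -> V=0 FIRE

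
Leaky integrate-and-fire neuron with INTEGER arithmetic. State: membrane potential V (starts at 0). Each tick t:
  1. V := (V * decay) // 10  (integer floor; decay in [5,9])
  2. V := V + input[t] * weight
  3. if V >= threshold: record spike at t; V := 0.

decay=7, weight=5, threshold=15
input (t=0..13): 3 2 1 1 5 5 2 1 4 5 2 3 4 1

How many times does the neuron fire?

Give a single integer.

Answer: 7

Derivation:
t=0: input=3 -> V=0 FIRE
t=1: input=2 -> V=10
t=2: input=1 -> V=12
t=3: input=1 -> V=13
t=4: input=5 -> V=0 FIRE
t=5: input=5 -> V=0 FIRE
t=6: input=2 -> V=10
t=7: input=1 -> V=12
t=8: input=4 -> V=0 FIRE
t=9: input=5 -> V=0 FIRE
t=10: input=2 -> V=10
t=11: input=3 -> V=0 FIRE
t=12: input=4 -> V=0 FIRE
t=13: input=1 -> V=5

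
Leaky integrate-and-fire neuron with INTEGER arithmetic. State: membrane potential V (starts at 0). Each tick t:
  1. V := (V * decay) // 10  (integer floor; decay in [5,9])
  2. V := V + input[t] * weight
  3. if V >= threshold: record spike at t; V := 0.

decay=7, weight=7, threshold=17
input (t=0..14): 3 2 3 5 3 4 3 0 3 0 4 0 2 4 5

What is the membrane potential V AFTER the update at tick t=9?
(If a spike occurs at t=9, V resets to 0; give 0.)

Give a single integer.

t=0: input=3 -> V=0 FIRE
t=1: input=2 -> V=14
t=2: input=3 -> V=0 FIRE
t=3: input=5 -> V=0 FIRE
t=4: input=3 -> V=0 FIRE
t=5: input=4 -> V=0 FIRE
t=6: input=3 -> V=0 FIRE
t=7: input=0 -> V=0
t=8: input=3 -> V=0 FIRE
t=9: input=0 -> V=0
t=10: input=4 -> V=0 FIRE
t=11: input=0 -> V=0
t=12: input=2 -> V=14
t=13: input=4 -> V=0 FIRE
t=14: input=5 -> V=0 FIRE

Answer: 0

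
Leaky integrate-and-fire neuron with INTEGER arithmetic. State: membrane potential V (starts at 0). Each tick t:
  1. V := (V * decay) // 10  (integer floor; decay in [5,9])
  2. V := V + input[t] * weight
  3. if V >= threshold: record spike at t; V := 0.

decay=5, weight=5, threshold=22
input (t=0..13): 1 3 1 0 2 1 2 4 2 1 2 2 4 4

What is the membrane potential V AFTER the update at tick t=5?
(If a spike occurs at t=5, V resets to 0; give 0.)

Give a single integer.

Answer: 11

Derivation:
t=0: input=1 -> V=5
t=1: input=3 -> V=17
t=2: input=1 -> V=13
t=3: input=0 -> V=6
t=4: input=2 -> V=13
t=5: input=1 -> V=11
t=6: input=2 -> V=15
t=7: input=4 -> V=0 FIRE
t=8: input=2 -> V=10
t=9: input=1 -> V=10
t=10: input=2 -> V=15
t=11: input=2 -> V=17
t=12: input=4 -> V=0 FIRE
t=13: input=4 -> V=20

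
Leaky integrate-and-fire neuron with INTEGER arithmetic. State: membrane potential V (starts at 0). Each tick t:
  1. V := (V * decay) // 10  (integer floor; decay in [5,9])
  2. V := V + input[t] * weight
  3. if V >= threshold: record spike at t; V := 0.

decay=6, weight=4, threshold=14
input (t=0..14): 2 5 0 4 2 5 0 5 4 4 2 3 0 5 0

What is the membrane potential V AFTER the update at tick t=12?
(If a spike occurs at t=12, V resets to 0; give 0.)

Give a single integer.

t=0: input=2 -> V=8
t=1: input=5 -> V=0 FIRE
t=2: input=0 -> V=0
t=3: input=4 -> V=0 FIRE
t=4: input=2 -> V=8
t=5: input=5 -> V=0 FIRE
t=6: input=0 -> V=0
t=7: input=5 -> V=0 FIRE
t=8: input=4 -> V=0 FIRE
t=9: input=4 -> V=0 FIRE
t=10: input=2 -> V=8
t=11: input=3 -> V=0 FIRE
t=12: input=0 -> V=0
t=13: input=5 -> V=0 FIRE
t=14: input=0 -> V=0

Answer: 0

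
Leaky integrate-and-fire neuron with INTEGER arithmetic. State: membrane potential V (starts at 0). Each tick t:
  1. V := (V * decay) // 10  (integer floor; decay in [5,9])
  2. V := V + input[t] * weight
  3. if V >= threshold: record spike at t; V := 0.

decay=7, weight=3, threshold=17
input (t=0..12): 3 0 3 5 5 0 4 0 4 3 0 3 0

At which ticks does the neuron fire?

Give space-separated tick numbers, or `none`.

t=0: input=3 -> V=9
t=1: input=0 -> V=6
t=2: input=3 -> V=13
t=3: input=5 -> V=0 FIRE
t=4: input=5 -> V=15
t=5: input=0 -> V=10
t=6: input=4 -> V=0 FIRE
t=7: input=0 -> V=0
t=8: input=4 -> V=12
t=9: input=3 -> V=0 FIRE
t=10: input=0 -> V=0
t=11: input=3 -> V=9
t=12: input=0 -> V=6

Answer: 3 6 9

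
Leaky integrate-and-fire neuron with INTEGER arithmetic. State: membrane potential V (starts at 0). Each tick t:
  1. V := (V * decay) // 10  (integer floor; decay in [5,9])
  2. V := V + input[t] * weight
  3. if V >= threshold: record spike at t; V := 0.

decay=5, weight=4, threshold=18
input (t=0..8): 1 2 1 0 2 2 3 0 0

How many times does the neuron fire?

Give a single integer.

Answer: 1

Derivation:
t=0: input=1 -> V=4
t=1: input=2 -> V=10
t=2: input=1 -> V=9
t=3: input=0 -> V=4
t=4: input=2 -> V=10
t=5: input=2 -> V=13
t=6: input=3 -> V=0 FIRE
t=7: input=0 -> V=0
t=8: input=0 -> V=0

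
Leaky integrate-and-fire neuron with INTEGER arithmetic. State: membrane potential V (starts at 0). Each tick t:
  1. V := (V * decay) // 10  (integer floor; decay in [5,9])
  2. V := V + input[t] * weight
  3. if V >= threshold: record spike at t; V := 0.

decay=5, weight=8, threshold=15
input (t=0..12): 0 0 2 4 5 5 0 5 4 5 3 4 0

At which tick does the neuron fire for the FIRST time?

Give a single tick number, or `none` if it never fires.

t=0: input=0 -> V=0
t=1: input=0 -> V=0
t=2: input=2 -> V=0 FIRE
t=3: input=4 -> V=0 FIRE
t=4: input=5 -> V=0 FIRE
t=5: input=5 -> V=0 FIRE
t=6: input=0 -> V=0
t=7: input=5 -> V=0 FIRE
t=8: input=4 -> V=0 FIRE
t=9: input=5 -> V=0 FIRE
t=10: input=3 -> V=0 FIRE
t=11: input=4 -> V=0 FIRE
t=12: input=0 -> V=0

Answer: 2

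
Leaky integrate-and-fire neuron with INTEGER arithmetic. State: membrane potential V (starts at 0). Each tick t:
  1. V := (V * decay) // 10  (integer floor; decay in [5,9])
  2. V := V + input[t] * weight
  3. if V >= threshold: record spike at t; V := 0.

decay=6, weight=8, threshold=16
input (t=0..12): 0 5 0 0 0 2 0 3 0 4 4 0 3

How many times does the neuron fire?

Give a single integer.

t=0: input=0 -> V=0
t=1: input=5 -> V=0 FIRE
t=2: input=0 -> V=0
t=3: input=0 -> V=0
t=4: input=0 -> V=0
t=5: input=2 -> V=0 FIRE
t=6: input=0 -> V=0
t=7: input=3 -> V=0 FIRE
t=8: input=0 -> V=0
t=9: input=4 -> V=0 FIRE
t=10: input=4 -> V=0 FIRE
t=11: input=0 -> V=0
t=12: input=3 -> V=0 FIRE

Answer: 6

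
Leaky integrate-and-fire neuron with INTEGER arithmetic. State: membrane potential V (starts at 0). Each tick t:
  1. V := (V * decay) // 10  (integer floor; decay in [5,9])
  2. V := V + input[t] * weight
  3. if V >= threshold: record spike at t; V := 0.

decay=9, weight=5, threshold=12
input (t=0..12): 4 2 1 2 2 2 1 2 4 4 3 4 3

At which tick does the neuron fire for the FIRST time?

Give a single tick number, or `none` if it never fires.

Answer: 0

Derivation:
t=0: input=4 -> V=0 FIRE
t=1: input=2 -> V=10
t=2: input=1 -> V=0 FIRE
t=3: input=2 -> V=10
t=4: input=2 -> V=0 FIRE
t=5: input=2 -> V=10
t=6: input=1 -> V=0 FIRE
t=7: input=2 -> V=10
t=8: input=4 -> V=0 FIRE
t=9: input=4 -> V=0 FIRE
t=10: input=3 -> V=0 FIRE
t=11: input=4 -> V=0 FIRE
t=12: input=3 -> V=0 FIRE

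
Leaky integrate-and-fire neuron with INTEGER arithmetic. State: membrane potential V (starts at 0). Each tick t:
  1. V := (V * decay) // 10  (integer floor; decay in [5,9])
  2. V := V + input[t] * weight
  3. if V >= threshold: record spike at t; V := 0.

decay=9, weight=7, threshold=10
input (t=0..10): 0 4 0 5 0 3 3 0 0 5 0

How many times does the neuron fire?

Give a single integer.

Answer: 5

Derivation:
t=0: input=0 -> V=0
t=1: input=4 -> V=0 FIRE
t=2: input=0 -> V=0
t=3: input=5 -> V=0 FIRE
t=4: input=0 -> V=0
t=5: input=3 -> V=0 FIRE
t=6: input=3 -> V=0 FIRE
t=7: input=0 -> V=0
t=8: input=0 -> V=0
t=9: input=5 -> V=0 FIRE
t=10: input=0 -> V=0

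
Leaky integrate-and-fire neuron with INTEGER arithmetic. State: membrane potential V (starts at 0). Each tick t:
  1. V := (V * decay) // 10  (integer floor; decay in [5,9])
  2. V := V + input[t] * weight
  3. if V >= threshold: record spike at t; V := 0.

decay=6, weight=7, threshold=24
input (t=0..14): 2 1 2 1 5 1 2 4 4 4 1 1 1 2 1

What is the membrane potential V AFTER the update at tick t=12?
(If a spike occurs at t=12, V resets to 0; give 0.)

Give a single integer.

t=0: input=2 -> V=14
t=1: input=1 -> V=15
t=2: input=2 -> V=23
t=3: input=1 -> V=20
t=4: input=5 -> V=0 FIRE
t=5: input=1 -> V=7
t=6: input=2 -> V=18
t=7: input=4 -> V=0 FIRE
t=8: input=4 -> V=0 FIRE
t=9: input=4 -> V=0 FIRE
t=10: input=1 -> V=7
t=11: input=1 -> V=11
t=12: input=1 -> V=13
t=13: input=2 -> V=21
t=14: input=1 -> V=19

Answer: 13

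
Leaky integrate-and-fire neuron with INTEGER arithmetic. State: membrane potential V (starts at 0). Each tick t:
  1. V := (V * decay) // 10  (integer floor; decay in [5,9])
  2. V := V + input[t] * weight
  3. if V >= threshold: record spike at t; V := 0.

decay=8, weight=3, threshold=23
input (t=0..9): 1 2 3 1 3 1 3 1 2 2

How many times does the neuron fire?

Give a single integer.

t=0: input=1 -> V=3
t=1: input=2 -> V=8
t=2: input=3 -> V=15
t=3: input=1 -> V=15
t=4: input=3 -> V=21
t=5: input=1 -> V=19
t=6: input=3 -> V=0 FIRE
t=7: input=1 -> V=3
t=8: input=2 -> V=8
t=9: input=2 -> V=12

Answer: 1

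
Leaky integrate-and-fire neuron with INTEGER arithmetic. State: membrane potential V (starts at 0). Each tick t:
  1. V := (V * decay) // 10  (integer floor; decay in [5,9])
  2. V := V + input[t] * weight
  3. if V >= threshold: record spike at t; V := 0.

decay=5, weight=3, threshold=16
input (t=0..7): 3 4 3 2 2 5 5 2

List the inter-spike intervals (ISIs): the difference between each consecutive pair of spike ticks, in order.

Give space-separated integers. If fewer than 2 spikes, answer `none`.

Answer: 4

Derivation:
t=0: input=3 -> V=9
t=1: input=4 -> V=0 FIRE
t=2: input=3 -> V=9
t=3: input=2 -> V=10
t=4: input=2 -> V=11
t=5: input=5 -> V=0 FIRE
t=6: input=5 -> V=15
t=7: input=2 -> V=13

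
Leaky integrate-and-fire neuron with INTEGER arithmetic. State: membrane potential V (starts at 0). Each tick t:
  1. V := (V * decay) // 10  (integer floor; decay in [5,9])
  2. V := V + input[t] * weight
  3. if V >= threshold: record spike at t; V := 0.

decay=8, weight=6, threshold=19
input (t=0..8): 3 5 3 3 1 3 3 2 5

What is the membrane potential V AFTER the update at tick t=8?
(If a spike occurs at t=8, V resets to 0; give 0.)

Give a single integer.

t=0: input=3 -> V=18
t=1: input=5 -> V=0 FIRE
t=2: input=3 -> V=18
t=3: input=3 -> V=0 FIRE
t=4: input=1 -> V=6
t=5: input=3 -> V=0 FIRE
t=6: input=3 -> V=18
t=7: input=2 -> V=0 FIRE
t=8: input=5 -> V=0 FIRE

Answer: 0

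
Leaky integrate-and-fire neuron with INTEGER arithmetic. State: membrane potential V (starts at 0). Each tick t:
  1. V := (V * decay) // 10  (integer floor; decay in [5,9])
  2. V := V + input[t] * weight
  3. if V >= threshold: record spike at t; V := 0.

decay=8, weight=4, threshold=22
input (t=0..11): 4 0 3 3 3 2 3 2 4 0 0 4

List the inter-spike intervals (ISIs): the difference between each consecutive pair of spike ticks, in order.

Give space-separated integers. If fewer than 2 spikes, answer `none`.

Answer: 3 2

Derivation:
t=0: input=4 -> V=16
t=1: input=0 -> V=12
t=2: input=3 -> V=21
t=3: input=3 -> V=0 FIRE
t=4: input=3 -> V=12
t=5: input=2 -> V=17
t=6: input=3 -> V=0 FIRE
t=7: input=2 -> V=8
t=8: input=4 -> V=0 FIRE
t=9: input=0 -> V=0
t=10: input=0 -> V=0
t=11: input=4 -> V=16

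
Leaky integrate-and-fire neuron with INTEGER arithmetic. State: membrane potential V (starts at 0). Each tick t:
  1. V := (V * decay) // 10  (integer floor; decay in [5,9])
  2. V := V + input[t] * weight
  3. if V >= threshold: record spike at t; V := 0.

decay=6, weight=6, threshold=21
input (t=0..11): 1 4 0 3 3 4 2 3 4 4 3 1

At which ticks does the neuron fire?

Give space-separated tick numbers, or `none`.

Answer: 1 4 5 7 8 9

Derivation:
t=0: input=1 -> V=6
t=1: input=4 -> V=0 FIRE
t=2: input=0 -> V=0
t=3: input=3 -> V=18
t=4: input=3 -> V=0 FIRE
t=5: input=4 -> V=0 FIRE
t=6: input=2 -> V=12
t=7: input=3 -> V=0 FIRE
t=8: input=4 -> V=0 FIRE
t=9: input=4 -> V=0 FIRE
t=10: input=3 -> V=18
t=11: input=1 -> V=16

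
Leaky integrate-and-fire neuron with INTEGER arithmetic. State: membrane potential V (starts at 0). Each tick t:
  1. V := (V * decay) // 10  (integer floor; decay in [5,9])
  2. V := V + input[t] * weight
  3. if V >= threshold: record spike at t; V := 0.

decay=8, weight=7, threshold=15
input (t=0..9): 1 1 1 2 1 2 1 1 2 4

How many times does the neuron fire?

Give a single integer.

t=0: input=1 -> V=7
t=1: input=1 -> V=12
t=2: input=1 -> V=0 FIRE
t=3: input=2 -> V=14
t=4: input=1 -> V=0 FIRE
t=5: input=2 -> V=14
t=6: input=1 -> V=0 FIRE
t=7: input=1 -> V=7
t=8: input=2 -> V=0 FIRE
t=9: input=4 -> V=0 FIRE

Answer: 5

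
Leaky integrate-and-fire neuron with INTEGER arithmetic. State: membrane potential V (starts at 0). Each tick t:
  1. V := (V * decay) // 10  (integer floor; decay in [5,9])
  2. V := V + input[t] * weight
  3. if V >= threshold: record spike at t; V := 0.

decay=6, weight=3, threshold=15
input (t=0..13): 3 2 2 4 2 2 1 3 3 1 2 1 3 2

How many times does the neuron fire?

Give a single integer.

t=0: input=3 -> V=9
t=1: input=2 -> V=11
t=2: input=2 -> V=12
t=3: input=4 -> V=0 FIRE
t=4: input=2 -> V=6
t=5: input=2 -> V=9
t=6: input=1 -> V=8
t=7: input=3 -> V=13
t=8: input=3 -> V=0 FIRE
t=9: input=1 -> V=3
t=10: input=2 -> V=7
t=11: input=1 -> V=7
t=12: input=3 -> V=13
t=13: input=2 -> V=13

Answer: 2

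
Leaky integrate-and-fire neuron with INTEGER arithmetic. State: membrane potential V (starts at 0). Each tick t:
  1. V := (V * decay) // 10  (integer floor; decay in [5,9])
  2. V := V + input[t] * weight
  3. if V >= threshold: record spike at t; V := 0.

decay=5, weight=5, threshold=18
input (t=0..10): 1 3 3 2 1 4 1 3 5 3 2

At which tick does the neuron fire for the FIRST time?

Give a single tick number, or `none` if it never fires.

Answer: 2

Derivation:
t=0: input=1 -> V=5
t=1: input=3 -> V=17
t=2: input=3 -> V=0 FIRE
t=3: input=2 -> V=10
t=4: input=1 -> V=10
t=5: input=4 -> V=0 FIRE
t=6: input=1 -> V=5
t=7: input=3 -> V=17
t=8: input=5 -> V=0 FIRE
t=9: input=3 -> V=15
t=10: input=2 -> V=17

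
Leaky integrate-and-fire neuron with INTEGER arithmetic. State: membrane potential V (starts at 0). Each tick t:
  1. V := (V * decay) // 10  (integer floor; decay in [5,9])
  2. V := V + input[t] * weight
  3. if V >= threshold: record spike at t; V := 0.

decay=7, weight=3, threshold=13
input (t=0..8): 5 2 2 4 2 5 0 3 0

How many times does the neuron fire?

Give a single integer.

t=0: input=5 -> V=0 FIRE
t=1: input=2 -> V=6
t=2: input=2 -> V=10
t=3: input=4 -> V=0 FIRE
t=4: input=2 -> V=6
t=5: input=5 -> V=0 FIRE
t=6: input=0 -> V=0
t=7: input=3 -> V=9
t=8: input=0 -> V=6

Answer: 3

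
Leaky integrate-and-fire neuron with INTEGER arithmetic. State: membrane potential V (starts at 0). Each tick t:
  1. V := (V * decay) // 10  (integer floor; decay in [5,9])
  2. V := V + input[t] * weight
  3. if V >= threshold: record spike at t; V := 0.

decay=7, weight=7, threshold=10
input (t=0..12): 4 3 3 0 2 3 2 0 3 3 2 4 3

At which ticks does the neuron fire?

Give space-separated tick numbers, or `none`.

Answer: 0 1 2 4 5 6 8 9 10 11 12

Derivation:
t=0: input=4 -> V=0 FIRE
t=1: input=3 -> V=0 FIRE
t=2: input=3 -> V=0 FIRE
t=3: input=0 -> V=0
t=4: input=2 -> V=0 FIRE
t=5: input=3 -> V=0 FIRE
t=6: input=2 -> V=0 FIRE
t=7: input=0 -> V=0
t=8: input=3 -> V=0 FIRE
t=9: input=3 -> V=0 FIRE
t=10: input=2 -> V=0 FIRE
t=11: input=4 -> V=0 FIRE
t=12: input=3 -> V=0 FIRE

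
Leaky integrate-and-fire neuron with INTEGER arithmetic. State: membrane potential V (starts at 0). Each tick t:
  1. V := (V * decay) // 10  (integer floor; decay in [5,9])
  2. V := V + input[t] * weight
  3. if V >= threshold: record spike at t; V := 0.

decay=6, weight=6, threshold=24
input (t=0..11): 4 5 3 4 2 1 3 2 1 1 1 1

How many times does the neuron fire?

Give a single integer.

Answer: 4

Derivation:
t=0: input=4 -> V=0 FIRE
t=1: input=5 -> V=0 FIRE
t=2: input=3 -> V=18
t=3: input=4 -> V=0 FIRE
t=4: input=2 -> V=12
t=5: input=1 -> V=13
t=6: input=3 -> V=0 FIRE
t=7: input=2 -> V=12
t=8: input=1 -> V=13
t=9: input=1 -> V=13
t=10: input=1 -> V=13
t=11: input=1 -> V=13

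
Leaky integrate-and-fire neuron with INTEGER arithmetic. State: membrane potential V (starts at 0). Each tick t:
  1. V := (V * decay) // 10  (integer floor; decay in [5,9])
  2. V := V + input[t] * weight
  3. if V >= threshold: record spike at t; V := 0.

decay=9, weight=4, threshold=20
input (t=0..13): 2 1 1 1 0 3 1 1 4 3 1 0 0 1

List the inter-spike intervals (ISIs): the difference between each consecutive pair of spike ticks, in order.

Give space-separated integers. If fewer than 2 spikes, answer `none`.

t=0: input=2 -> V=8
t=1: input=1 -> V=11
t=2: input=1 -> V=13
t=3: input=1 -> V=15
t=4: input=0 -> V=13
t=5: input=3 -> V=0 FIRE
t=6: input=1 -> V=4
t=7: input=1 -> V=7
t=8: input=4 -> V=0 FIRE
t=9: input=3 -> V=12
t=10: input=1 -> V=14
t=11: input=0 -> V=12
t=12: input=0 -> V=10
t=13: input=1 -> V=13

Answer: 3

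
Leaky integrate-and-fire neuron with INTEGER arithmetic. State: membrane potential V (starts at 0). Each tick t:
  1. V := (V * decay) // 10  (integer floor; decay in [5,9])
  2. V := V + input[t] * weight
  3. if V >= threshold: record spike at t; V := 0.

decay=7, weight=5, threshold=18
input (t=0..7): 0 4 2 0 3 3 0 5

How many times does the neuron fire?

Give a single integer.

Answer: 3

Derivation:
t=0: input=0 -> V=0
t=1: input=4 -> V=0 FIRE
t=2: input=2 -> V=10
t=3: input=0 -> V=7
t=4: input=3 -> V=0 FIRE
t=5: input=3 -> V=15
t=6: input=0 -> V=10
t=7: input=5 -> V=0 FIRE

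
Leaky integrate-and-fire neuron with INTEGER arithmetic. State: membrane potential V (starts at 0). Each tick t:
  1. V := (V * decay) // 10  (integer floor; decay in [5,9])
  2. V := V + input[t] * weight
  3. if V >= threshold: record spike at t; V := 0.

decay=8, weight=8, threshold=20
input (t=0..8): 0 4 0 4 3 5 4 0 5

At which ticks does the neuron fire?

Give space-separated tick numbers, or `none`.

Answer: 1 3 4 5 6 8

Derivation:
t=0: input=0 -> V=0
t=1: input=4 -> V=0 FIRE
t=2: input=0 -> V=0
t=3: input=4 -> V=0 FIRE
t=4: input=3 -> V=0 FIRE
t=5: input=5 -> V=0 FIRE
t=6: input=4 -> V=0 FIRE
t=7: input=0 -> V=0
t=8: input=5 -> V=0 FIRE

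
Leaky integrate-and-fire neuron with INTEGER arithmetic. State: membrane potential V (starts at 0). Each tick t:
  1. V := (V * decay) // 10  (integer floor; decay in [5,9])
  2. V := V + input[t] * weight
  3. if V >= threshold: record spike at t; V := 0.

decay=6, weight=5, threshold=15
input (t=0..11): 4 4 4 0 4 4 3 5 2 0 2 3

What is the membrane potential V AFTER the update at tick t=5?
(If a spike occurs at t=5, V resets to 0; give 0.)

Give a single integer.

Answer: 0

Derivation:
t=0: input=4 -> V=0 FIRE
t=1: input=4 -> V=0 FIRE
t=2: input=4 -> V=0 FIRE
t=3: input=0 -> V=0
t=4: input=4 -> V=0 FIRE
t=5: input=4 -> V=0 FIRE
t=6: input=3 -> V=0 FIRE
t=7: input=5 -> V=0 FIRE
t=8: input=2 -> V=10
t=9: input=0 -> V=6
t=10: input=2 -> V=13
t=11: input=3 -> V=0 FIRE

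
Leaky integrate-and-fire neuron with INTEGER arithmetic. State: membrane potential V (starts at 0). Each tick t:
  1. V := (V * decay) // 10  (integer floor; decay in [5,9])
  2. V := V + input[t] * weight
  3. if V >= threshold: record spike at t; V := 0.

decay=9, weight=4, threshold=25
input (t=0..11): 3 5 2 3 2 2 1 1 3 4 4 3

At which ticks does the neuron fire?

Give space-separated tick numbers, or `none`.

Answer: 1 4 9 11

Derivation:
t=0: input=3 -> V=12
t=1: input=5 -> V=0 FIRE
t=2: input=2 -> V=8
t=3: input=3 -> V=19
t=4: input=2 -> V=0 FIRE
t=5: input=2 -> V=8
t=6: input=1 -> V=11
t=7: input=1 -> V=13
t=8: input=3 -> V=23
t=9: input=4 -> V=0 FIRE
t=10: input=4 -> V=16
t=11: input=3 -> V=0 FIRE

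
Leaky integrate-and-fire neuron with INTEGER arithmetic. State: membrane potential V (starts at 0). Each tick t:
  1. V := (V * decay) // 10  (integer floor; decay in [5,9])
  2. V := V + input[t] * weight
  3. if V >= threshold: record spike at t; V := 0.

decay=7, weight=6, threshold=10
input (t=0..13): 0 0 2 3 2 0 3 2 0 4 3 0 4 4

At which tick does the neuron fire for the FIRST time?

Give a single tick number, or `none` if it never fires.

t=0: input=0 -> V=0
t=1: input=0 -> V=0
t=2: input=2 -> V=0 FIRE
t=3: input=3 -> V=0 FIRE
t=4: input=2 -> V=0 FIRE
t=5: input=0 -> V=0
t=6: input=3 -> V=0 FIRE
t=7: input=2 -> V=0 FIRE
t=8: input=0 -> V=0
t=9: input=4 -> V=0 FIRE
t=10: input=3 -> V=0 FIRE
t=11: input=0 -> V=0
t=12: input=4 -> V=0 FIRE
t=13: input=4 -> V=0 FIRE

Answer: 2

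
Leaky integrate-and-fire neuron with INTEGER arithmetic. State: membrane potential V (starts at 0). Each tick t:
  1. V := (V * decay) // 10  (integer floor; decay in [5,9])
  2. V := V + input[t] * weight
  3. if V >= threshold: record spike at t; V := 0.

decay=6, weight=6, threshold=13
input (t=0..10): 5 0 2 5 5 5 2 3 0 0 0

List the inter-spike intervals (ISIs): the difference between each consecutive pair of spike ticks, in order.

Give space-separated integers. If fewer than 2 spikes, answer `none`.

Answer: 3 1 1 2

Derivation:
t=0: input=5 -> V=0 FIRE
t=1: input=0 -> V=0
t=2: input=2 -> V=12
t=3: input=5 -> V=0 FIRE
t=4: input=5 -> V=0 FIRE
t=5: input=5 -> V=0 FIRE
t=6: input=2 -> V=12
t=7: input=3 -> V=0 FIRE
t=8: input=0 -> V=0
t=9: input=0 -> V=0
t=10: input=0 -> V=0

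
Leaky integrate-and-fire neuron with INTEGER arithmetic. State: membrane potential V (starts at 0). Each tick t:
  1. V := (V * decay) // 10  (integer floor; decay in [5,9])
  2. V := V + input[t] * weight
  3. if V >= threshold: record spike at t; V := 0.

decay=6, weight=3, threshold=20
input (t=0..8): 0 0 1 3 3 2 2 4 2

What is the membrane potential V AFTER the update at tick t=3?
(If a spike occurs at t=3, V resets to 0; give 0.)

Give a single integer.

t=0: input=0 -> V=0
t=1: input=0 -> V=0
t=2: input=1 -> V=3
t=3: input=3 -> V=10
t=4: input=3 -> V=15
t=5: input=2 -> V=15
t=6: input=2 -> V=15
t=7: input=4 -> V=0 FIRE
t=8: input=2 -> V=6

Answer: 10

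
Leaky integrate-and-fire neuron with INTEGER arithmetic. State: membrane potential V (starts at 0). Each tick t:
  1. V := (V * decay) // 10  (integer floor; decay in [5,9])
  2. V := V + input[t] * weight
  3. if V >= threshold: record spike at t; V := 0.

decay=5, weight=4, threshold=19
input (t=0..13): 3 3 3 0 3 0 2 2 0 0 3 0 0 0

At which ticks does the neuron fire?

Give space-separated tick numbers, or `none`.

t=0: input=3 -> V=12
t=1: input=3 -> V=18
t=2: input=3 -> V=0 FIRE
t=3: input=0 -> V=0
t=4: input=3 -> V=12
t=5: input=0 -> V=6
t=6: input=2 -> V=11
t=7: input=2 -> V=13
t=8: input=0 -> V=6
t=9: input=0 -> V=3
t=10: input=3 -> V=13
t=11: input=0 -> V=6
t=12: input=0 -> V=3
t=13: input=0 -> V=1

Answer: 2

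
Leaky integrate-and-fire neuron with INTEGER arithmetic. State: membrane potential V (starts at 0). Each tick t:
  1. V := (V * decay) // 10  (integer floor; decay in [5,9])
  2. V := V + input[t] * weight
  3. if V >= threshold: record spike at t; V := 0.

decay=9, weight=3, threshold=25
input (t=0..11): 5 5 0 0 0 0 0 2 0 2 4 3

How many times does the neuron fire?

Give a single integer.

Answer: 2

Derivation:
t=0: input=5 -> V=15
t=1: input=5 -> V=0 FIRE
t=2: input=0 -> V=0
t=3: input=0 -> V=0
t=4: input=0 -> V=0
t=5: input=0 -> V=0
t=6: input=0 -> V=0
t=7: input=2 -> V=6
t=8: input=0 -> V=5
t=9: input=2 -> V=10
t=10: input=4 -> V=21
t=11: input=3 -> V=0 FIRE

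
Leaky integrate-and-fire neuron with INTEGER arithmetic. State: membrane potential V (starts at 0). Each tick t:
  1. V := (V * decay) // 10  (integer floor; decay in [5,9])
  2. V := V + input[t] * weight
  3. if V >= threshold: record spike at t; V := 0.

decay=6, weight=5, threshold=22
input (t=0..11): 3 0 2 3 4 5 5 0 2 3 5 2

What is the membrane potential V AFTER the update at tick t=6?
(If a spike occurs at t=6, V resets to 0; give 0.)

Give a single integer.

t=0: input=3 -> V=15
t=1: input=0 -> V=9
t=2: input=2 -> V=15
t=3: input=3 -> V=0 FIRE
t=4: input=4 -> V=20
t=5: input=5 -> V=0 FIRE
t=6: input=5 -> V=0 FIRE
t=7: input=0 -> V=0
t=8: input=2 -> V=10
t=9: input=3 -> V=21
t=10: input=5 -> V=0 FIRE
t=11: input=2 -> V=10

Answer: 0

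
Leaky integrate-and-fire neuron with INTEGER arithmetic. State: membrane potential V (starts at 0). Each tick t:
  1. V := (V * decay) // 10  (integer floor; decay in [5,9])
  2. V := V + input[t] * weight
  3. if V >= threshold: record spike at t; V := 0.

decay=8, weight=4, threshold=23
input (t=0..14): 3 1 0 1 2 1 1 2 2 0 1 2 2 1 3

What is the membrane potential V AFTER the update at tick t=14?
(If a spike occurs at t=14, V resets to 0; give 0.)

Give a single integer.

t=0: input=3 -> V=12
t=1: input=1 -> V=13
t=2: input=0 -> V=10
t=3: input=1 -> V=12
t=4: input=2 -> V=17
t=5: input=1 -> V=17
t=6: input=1 -> V=17
t=7: input=2 -> V=21
t=8: input=2 -> V=0 FIRE
t=9: input=0 -> V=0
t=10: input=1 -> V=4
t=11: input=2 -> V=11
t=12: input=2 -> V=16
t=13: input=1 -> V=16
t=14: input=3 -> V=0 FIRE

Answer: 0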